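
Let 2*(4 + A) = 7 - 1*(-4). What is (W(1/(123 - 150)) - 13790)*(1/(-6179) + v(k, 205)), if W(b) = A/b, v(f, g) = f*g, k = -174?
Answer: 6096620796391/12358 ≈ 4.9333e+8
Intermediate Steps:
A = 3/2 (A = -4 + (7 - 1*(-4))/2 = -4 + (7 + 4)/2 = -4 + (½)*11 = -4 + 11/2 = 3/2 ≈ 1.5000)
W(b) = 3/(2*b)
(W(1/(123 - 150)) - 13790)*(1/(-6179) + v(k, 205)) = (3/(2*(1/(123 - 150))) - 13790)*(1/(-6179) - 174*205) = (3/(2*(1/(-27))) - 13790)*(-1/6179 - 35670) = (3/(2*(-1/27)) - 13790)*(-220404931/6179) = ((3/2)*(-27) - 13790)*(-220404931/6179) = (-81/2 - 13790)*(-220404931/6179) = -27661/2*(-220404931/6179) = 6096620796391/12358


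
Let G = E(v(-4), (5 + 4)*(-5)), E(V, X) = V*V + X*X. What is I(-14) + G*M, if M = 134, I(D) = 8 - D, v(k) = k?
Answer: 273516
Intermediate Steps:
E(V, X) = V² + X²
G = 2041 (G = (-4)² + ((5 + 4)*(-5))² = 16 + (9*(-5))² = 16 + (-45)² = 16 + 2025 = 2041)
I(-14) + G*M = (8 - 1*(-14)) + 2041*134 = (8 + 14) + 273494 = 22 + 273494 = 273516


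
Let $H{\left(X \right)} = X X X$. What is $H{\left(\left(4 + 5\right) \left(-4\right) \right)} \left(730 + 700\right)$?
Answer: $-66718080$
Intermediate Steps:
$H{\left(X \right)} = X^{3}$ ($H{\left(X \right)} = X^{2} X = X^{3}$)
$H{\left(\left(4 + 5\right) \left(-4\right) \right)} \left(730 + 700\right) = \left(\left(4 + 5\right) \left(-4\right)\right)^{3} \left(730 + 700\right) = \left(9 \left(-4\right)\right)^{3} \cdot 1430 = \left(-36\right)^{3} \cdot 1430 = \left(-46656\right) 1430 = -66718080$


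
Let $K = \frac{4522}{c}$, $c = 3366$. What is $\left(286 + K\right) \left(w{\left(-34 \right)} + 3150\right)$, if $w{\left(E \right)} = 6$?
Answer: $\frac{29926244}{33} \approx 9.0686 \cdot 10^{5}$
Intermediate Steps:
$K = \frac{133}{99}$ ($K = \frac{4522}{3366} = 4522 \cdot \frac{1}{3366} = \frac{133}{99} \approx 1.3434$)
$\left(286 + K\right) \left(w{\left(-34 \right)} + 3150\right) = \left(286 + \frac{133}{99}\right) \left(6 + 3150\right) = \frac{28447}{99} \cdot 3156 = \frac{29926244}{33}$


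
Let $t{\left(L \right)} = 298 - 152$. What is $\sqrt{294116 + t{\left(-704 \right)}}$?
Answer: $\sqrt{294262} \approx 542.46$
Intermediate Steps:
$t{\left(L \right)} = 146$ ($t{\left(L \right)} = 298 - 152 = 146$)
$\sqrt{294116 + t{\left(-704 \right)}} = \sqrt{294116 + 146} = \sqrt{294262}$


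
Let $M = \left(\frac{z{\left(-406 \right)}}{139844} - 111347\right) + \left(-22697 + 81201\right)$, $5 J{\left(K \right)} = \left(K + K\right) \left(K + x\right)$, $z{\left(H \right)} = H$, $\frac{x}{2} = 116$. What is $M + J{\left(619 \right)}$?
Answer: $\frac{55191041791}{349610} \approx 1.5786 \cdot 10^{5}$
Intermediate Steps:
$x = 232$ ($x = 2 \cdot 116 = 232$)
$J{\left(K \right)} = \frac{2 K \left(232 + K\right)}{5}$ ($J{\left(K \right)} = \frac{\left(K + K\right) \left(K + 232\right)}{5} = \frac{2 K \left(232 + K\right)}{5}$)
$M = - \frac{3694888449}{69922}$ ($M = \left(- \frac{406}{139844} - 111347\right) + \left(-22697 + 81201\right) = \left(\left(-406\right) \frac{1}{139844} - 111347\right) + 58504 = \left(- \frac{203}{69922} - 111347\right) + 58504 = - \frac{7785605137}{69922} + 58504 = - \frac{3694888449}{69922} \approx -52843.0$)
$M + J{\left(619 \right)} = - \frac{3694888449}{69922} + \frac{2}{5} \cdot 619 \left(232 + 619\right) = - \frac{3694888449}{69922} + \frac{2}{5} \cdot 619 \cdot 851 = - \frac{3694888449}{69922} + \frac{1053538}{5} = \frac{55191041791}{349610}$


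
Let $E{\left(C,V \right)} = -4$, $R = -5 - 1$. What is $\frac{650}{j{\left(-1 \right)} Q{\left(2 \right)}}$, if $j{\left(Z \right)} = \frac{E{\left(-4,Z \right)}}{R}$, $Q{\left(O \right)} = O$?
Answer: $\frac{975}{2} \approx 487.5$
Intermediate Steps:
$R = -6$
$j{\left(Z \right)} = \frac{2}{3}$ ($j{\left(Z \right)} = - \frac{4}{-6} = \left(-4\right) \left(- \frac{1}{6}\right) = \frac{2}{3}$)
$\frac{650}{j{\left(-1 \right)} Q{\left(2 \right)}} = \frac{650}{\frac{2}{3} \cdot 2} = \frac{650}{\frac{4}{3}} = 650 \cdot \frac{3}{4} = \frac{975}{2}$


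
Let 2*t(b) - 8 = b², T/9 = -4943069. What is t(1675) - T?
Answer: 91780875/2 ≈ 4.5890e+7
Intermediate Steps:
T = -44487621 (T = 9*(-4943069) = -44487621)
t(b) = 4 + b²/2
t(1675) - T = (4 + (½)*1675²) - 1*(-44487621) = (4 + (½)*2805625) + 44487621 = (4 + 2805625/2) + 44487621 = 2805633/2 + 44487621 = 91780875/2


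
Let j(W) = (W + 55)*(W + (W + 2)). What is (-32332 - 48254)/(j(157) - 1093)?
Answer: -80586/65899 ≈ -1.2229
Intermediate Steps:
j(W) = (2 + 2*W)*(55 + W) (j(W) = (55 + W)*(W + (2 + W)) = (55 + W)*(2 + 2*W) = (2 + 2*W)*(55 + W))
(-32332 - 48254)/(j(157) - 1093) = (-32332 - 48254)/((110 + 2*157² + 112*157) - 1093) = -80586/((110 + 2*24649 + 17584) - 1093) = -80586/((110 + 49298 + 17584) - 1093) = -80586/(66992 - 1093) = -80586/65899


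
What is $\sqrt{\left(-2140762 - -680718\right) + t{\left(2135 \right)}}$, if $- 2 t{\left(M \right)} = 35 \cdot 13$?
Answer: $\frac{i \sqrt{5841086}}{2} \approx 1208.4 i$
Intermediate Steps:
$t{\left(M \right)} = - \frac{455}{2}$ ($t{\left(M \right)} = - \frac{35 \cdot 13}{2} = \left(- \frac{1}{2}\right) 455 = - \frac{455}{2}$)
$\sqrt{\left(-2140762 - -680718\right) + t{\left(2135 \right)}} = \sqrt{\left(-2140762 - -680718\right) - \frac{455}{2}} = \sqrt{\left(-2140762 + 680718\right) - \frac{455}{2}} = \sqrt{-1460044 - \frac{455}{2}} = \sqrt{- \frac{2920543}{2}} = \frac{i \sqrt{5841086}}{2}$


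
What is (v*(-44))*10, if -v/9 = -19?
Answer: -75240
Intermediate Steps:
v = 171 (v = -9*(-19) = 171)
(v*(-44))*10 = (171*(-44))*10 = -7524*10 = -75240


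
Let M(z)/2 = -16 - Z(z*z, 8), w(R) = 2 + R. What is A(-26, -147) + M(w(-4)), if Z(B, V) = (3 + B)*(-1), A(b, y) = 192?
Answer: 174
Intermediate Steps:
Z(B, V) = -3 - B
M(z) = -26 + 2*z² (M(z) = 2*(-16 - (-3 - z*z)) = 2*(-16 - (-3 - z²)) = 2*(-16 + (3 + z²)) = 2*(-13 + z²) = -26 + 2*z²)
A(-26, -147) + M(w(-4)) = 192 + (-26 + 2*(2 - 4)²) = 192 + (-26 + 2*(-2)²) = 192 + (-26 + 2*4) = 192 + (-26 + 8) = 192 - 18 = 174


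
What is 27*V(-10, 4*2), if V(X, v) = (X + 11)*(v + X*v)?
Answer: -1944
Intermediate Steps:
V(X, v) = (11 + X)*(v + X*v)
27*V(-10, 4*2) = 27*((4*2)*(11 + (-10)² + 12*(-10))) = 27*(8*(11 + 100 - 120)) = 27*(8*(-9)) = 27*(-72) = -1944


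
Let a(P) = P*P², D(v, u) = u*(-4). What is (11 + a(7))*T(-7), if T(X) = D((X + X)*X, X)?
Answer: 9912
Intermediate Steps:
D(v, u) = -4*u
T(X) = -4*X
a(P) = P³
(11 + a(7))*T(-7) = (11 + 7³)*(-4*(-7)) = (11 + 343)*28 = 354*28 = 9912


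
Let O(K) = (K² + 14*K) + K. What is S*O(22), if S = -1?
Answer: -814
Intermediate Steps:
O(K) = K² + 15*K
S*O(22) = -22*(15 + 22) = -22*37 = -1*814 = -814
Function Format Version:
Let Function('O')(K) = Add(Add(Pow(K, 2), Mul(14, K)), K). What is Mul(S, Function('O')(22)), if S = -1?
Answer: -814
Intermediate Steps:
Function('O')(K) = Add(Pow(K, 2), Mul(15, K))
Mul(S, Function('O')(22)) = Mul(-1, Mul(22, Add(15, 22))) = Mul(-1, Mul(22, 37)) = Mul(-1, 814) = -814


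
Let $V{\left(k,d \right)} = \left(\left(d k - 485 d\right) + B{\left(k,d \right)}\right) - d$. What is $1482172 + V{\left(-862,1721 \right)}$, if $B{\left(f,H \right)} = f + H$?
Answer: $-836877$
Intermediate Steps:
$B{\left(f,H \right)} = H + f$
$V{\left(k,d \right)} = k - 485 d + d k$ ($V{\left(k,d \right)} = \left(\left(d k - 485 d\right) + \left(d + k\right)\right) - d = \left(\left(- 485 d + d k\right) + \left(d + k\right)\right) - d = \left(k - 484 d + d k\right) - d = k - 485 d + d k$)
$1482172 + V{\left(-862,1721 \right)} = 1482172 - 2319049 = -836877$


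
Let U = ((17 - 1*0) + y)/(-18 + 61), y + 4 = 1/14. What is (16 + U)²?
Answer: 96334225/362404 ≈ 265.82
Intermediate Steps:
y = -55/14 (y = -4 + 1/14 = -55/14 ≈ -3.9286)
U = 183/602 (U = ((17 - 1*0) - 55/14)/(-18 + 61) = ((17 + 0) - 55/14)/43 = (17 - 55/14)*(1/43) = (183/14)*(1/43) = 183/602 ≈ 0.30399)
(16 + U)² = (16 + 183/602)² = (9815/602)² = 96334225/362404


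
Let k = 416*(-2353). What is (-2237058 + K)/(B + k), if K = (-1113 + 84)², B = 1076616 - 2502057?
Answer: 1178217/2404289 ≈ 0.49005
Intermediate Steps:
B = -1425441
k = -978848
K = 1058841 (K = (-1029)² = 1058841)
(-2237058 + K)/(B + k) = (-2237058 + 1058841)/(-1425441 - 978848) = -1178217/(-2404289) = -1178217*(-1/2404289) = 1178217/2404289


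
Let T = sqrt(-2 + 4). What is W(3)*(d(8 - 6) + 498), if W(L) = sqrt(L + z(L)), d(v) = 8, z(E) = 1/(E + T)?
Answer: 506*sqrt(10 + 3*sqrt(2))/sqrt(3 + sqrt(2)) ≈ 908.91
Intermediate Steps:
T = sqrt(2) ≈ 1.4142
z(E) = 1/(E + sqrt(2))
W(L) = sqrt(L + 1/(L + sqrt(2)))
W(3)*(d(8 - 6) + 498) = sqrt((1 + 3*(3 + sqrt(2)))/(3 + sqrt(2)))*(8 + 498) = sqrt((1 + (9 + 3*sqrt(2)))/(3 + sqrt(2)))*506 = sqrt((10 + 3*sqrt(2))/(3 + sqrt(2)))*506 = (sqrt(10 + 3*sqrt(2))/sqrt(3 + sqrt(2)))*506 = 506*sqrt(10 + 3*sqrt(2))/sqrt(3 + sqrt(2))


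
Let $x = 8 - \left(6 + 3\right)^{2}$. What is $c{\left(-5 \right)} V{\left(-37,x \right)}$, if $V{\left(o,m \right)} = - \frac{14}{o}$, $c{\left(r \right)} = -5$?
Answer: $- \frac{70}{37} \approx -1.8919$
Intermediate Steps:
$x = -73$ ($x = 8 - 9^{2} = 8 - 81 = -73$)
$c{\left(-5 \right)} V{\left(-37,x \right)} = - 5 \left(- \frac{14}{-37}\right) = - 5 \left(\left(-14\right) \left(- \frac{1}{37}\right)\right) = \left(-5\right) \frac{14}{37} = - \frac{70}{37}$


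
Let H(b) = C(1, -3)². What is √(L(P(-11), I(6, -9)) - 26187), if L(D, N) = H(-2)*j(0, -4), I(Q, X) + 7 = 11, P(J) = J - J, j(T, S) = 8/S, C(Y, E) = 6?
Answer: I*√26259 ≈ 162.05*I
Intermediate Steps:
P(J) = 0
I(Q, X) = 4 (I(Q, X) = -7 + 11 = 4)
H(b) = 36 (H(b) = 6² = 36)
L(D, N) = -72 (L(D, N) = 36*(8/(-4)) = 36*(8*(-¼)) = 36*(-2) = -72)
√(L(P(-11), I(6, -9)) - 26187) = √(-72 - 26187) = √(-26259) = I*√26259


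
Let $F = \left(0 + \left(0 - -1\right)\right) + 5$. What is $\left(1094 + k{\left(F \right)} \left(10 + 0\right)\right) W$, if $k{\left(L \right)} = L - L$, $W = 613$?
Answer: $670622$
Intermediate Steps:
$F = 6$ ($F = \left(0 + \left(0 + 1\right)\right) + 5 = \left(0 + 1\right) + 5 = 1 + 5 = 6$)
$k{\left(L \right)} = 0$
$\left(1094 + k{\left(F \right)} \left(10 + 0\right)\right) W = \left(1094 + 0 \left(10 + 0\right)\right) 613 = \left(1094 + 0 \cdot 10\right) 613 = \left(1094 + 0\right) 613 = 1094 \cdot 613 = 670622$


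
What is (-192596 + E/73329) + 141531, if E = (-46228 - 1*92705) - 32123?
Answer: -3744716441/73329 ≈ -51067.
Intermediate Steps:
E = -171056 (E = (-46228 - 92705) - 32123 = -138933 - 32123 = -171056)
(-192596 + E/73329) + 141531 = (-192596 - 171056/73329) + 141531 = -14123043140/73329 + 141531 = -3744716441/73329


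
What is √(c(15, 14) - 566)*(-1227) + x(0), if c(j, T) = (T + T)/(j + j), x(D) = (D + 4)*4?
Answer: 16 - 818*I*√31785/5 ≈ 16.0 - 29167.0*I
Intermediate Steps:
x(D) = 16 + 4*D (x(D) = (4 + D)*4 = 16 + 4*D)
c(j, T) = T/j (c(j, T) = (2*T)/((2*j)) = (2*T)*(1/(2*j)) = T/j)
√(c(15, 14) - 566)*(-1227) + x(0) = √(14/15 - 566)*(-1227) + (16 + 4*0) = √(14*(1/15) - 566)*(-1227) + (16 + 0) = √(14/15 - 566)*(-1227) + 16 = √(-8476/15)*(-1227) + 16 = (2*I*√31785/15)*(-1227) + 16 = -818*I*√31785/5 + 16 = 16 - 818*I*√31785/5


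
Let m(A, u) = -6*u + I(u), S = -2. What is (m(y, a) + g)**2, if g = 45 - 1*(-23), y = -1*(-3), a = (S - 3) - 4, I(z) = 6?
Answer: 16384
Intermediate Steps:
a = -9 (a = (-2 - 3) - 4 = -5 - 4 = -9)
y = 3
m(A, u) = 6 - 6*u (m(A, u) = -6*u + 6 = 6 - 6*u)
g = 68 (g = 45 + 23 = 68)
(m(y, a) + g)**2 = ((6 - 6*(-9)) + 68)**2 = ((6 + 54) + 68)**2 = (60 + 68)**2 = 128**2 = 16384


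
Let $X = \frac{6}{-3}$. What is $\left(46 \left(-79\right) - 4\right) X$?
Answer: $7276$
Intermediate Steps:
$X = -2$ ($X = 6 \left(- \frac{1}{3}\right) = -2$)
$\left(46 \left(-79\right) - 4\right) X = \left(46 \left(-79\right) - 4\right) \left(-2\right) = \left(-3634 - 4\right) \left(-2\right) = \left(-3638\right) \left(-2\right) = 7276$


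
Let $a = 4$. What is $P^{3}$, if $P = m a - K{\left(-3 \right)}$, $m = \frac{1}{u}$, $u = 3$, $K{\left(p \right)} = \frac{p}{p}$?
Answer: $\frac{1}{27} \approx 0.037037$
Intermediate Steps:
$K{\left(p \right)} = 1$
$m = \frac{1}{3} \approx 0.33333$
$P = \frac{1}{3}$ ($P = \frac{1}{3} \cdot 4 - 1 = \frac{4}{3} - 1 = \frac{1}{3} \approx 0.33333$)
$P^{3} = \left(\frac{1}{3}\right)^{3} = \frac{1}{27}$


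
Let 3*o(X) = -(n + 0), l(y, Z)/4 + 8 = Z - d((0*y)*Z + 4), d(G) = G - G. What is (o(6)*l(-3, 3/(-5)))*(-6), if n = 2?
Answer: -688/5 ≈ -137.60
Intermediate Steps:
d(G) = 0
l(y, Z) = -32 + 4*Z (l(y, Z) = -32 + 4*(Z - 1*0) = -32 + 4*(Z + 0) = -32 + 4*Z)
o(X) = -2/3 (o(X) = (-(2 + 0))/3 = (-1*2)/3 = (1/3)*(-2) = -2/3)
(o(6)*l(-3, 3/(-5)))*(-6) = -2*(-32 + 4*(3/(-5)))/3*(-6) = -2*(-32 + 4*(3*(-1/5)))/3*(-6) = -2*(-32 + 4*(-3/5))/3*(-6) = -2*(-32 - 12/5)/3*(-6) = -2/3*(-172/5)*(-6) = (344/15)*(-6) = -688/5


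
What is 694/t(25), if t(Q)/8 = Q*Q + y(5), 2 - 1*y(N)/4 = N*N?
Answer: 347/2132 ≈ 0.16276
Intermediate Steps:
y(N) = 8 - 4*N**2 (y(N) = 8 - 4*N*N = 8 - 4*N**2)
t(Q) = -736 + 8*Q**2 (t(Q) = 8*(Q*Q + (8 - 4*5**2)) = 8*(Q**2 + (8 - 4*25)) = 8*(Q**2 + (8 - 100)) = 8*(Q**2 - 92) = 8*(-92 + Q**2) = -736 + 8*Q**2)
694/t(25) = 694/(-736 + 8*25**2) = 694/(-736 + 8*625) = 694/(-736 + 5000) = 694/4264 = 694*(1/4264) = 347/2132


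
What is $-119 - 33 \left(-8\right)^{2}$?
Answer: $-2231$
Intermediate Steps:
$-119 - 33 \left(-8\right)^{2} = -119 - 2112 = -2231$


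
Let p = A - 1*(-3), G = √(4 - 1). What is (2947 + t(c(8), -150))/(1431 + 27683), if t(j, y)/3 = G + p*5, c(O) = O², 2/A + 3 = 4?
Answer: 1511/14557 + 3*√3/29114 ≈ 0.10398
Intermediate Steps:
A = 2 (A = 2/(-3 + 4) = 2/1 = 2*1 = 2)
G = √3 ≈ 1.7320
p = 5 (p = 2 - 1*(-3) = 2 + 3 = 5)
t(j, y) = 75 + 3*√3 (t(j, y) = 3*(√3 + 5*5) = 3*(√3 + 25) = 3*(25 + √3) = 75 + 3*√3)
(2947 + t(c(8), -150))/(1431 + 27683) = (2947 + (75 + 3*√3))/(1431 + 27683) = (3022 + 3*√3)/29114 = (3022 + 3*√3)*(1/29114) = 1511/14557 + 3*√3/29114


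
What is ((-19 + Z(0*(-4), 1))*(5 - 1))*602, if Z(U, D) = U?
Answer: -45752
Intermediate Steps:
((-19 + Z(0*(-4), 1))*(5 - 1))*602 = ((-19 + 0*(-4))*(5 - 1))*602 = ((-19 + 0)*4)*602 = -19*4*602 = -76*602 = -45752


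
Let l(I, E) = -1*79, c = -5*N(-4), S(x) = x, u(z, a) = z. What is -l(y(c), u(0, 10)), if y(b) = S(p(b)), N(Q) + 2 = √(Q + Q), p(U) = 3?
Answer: 79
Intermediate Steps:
N(Q) = -2 + √2*√Q (N(Q) = -2 + √(Q + Q) = -2 + √(2*Q) = -2 + √2*√Q)
c = 10 - 10*I*√2 (c = -5*(-2 + √2*√(-4)) = -5*(-2 + √2*(2*I)) = -5*(-2 + 2*I*√2) = 10 - 10*I*√2 ≈ 10.0 - 14.142*I)
y(b) = 3
l(I, E) = -79
-l(y(c), u(0, 10)) = -1*(-79) = 79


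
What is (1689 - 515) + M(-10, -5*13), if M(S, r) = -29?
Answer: 1145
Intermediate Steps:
(1689 - 515) + M(-10, -5*13) = (1689 - 515) - 29 = 1174 - 29 = 1145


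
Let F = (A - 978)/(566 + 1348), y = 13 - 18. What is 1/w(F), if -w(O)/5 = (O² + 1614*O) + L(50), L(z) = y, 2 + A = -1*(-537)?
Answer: 3663396/6933172795 ≈ 0.00052839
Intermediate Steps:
A = 535 (A = -2 - 1*(-537) = -2 + 537 = 535)
y = -5
L(z) = -5
F = -443/1914 (F = (535 - 978)/(566 + 1348) = -443/1914 ≈ -0.23145)
w(O) = 25 - 8070*O - 5*O² (w(O) = -5*((O² + 1614*O) - 5) = -5*(-5 + O² + 1614*O) = 25 - 8070*O - 5*O²)
1/w(F) = 1/(25 - 8070*(-443/1914) - 5*(-443/1914)²) = 1/(25 + 595835/319 - 5*196249/3663396) = 1/(25 + 595835/319 - 981245/3663396) = 1/(6933172795/3663396) = 3663396/6933172795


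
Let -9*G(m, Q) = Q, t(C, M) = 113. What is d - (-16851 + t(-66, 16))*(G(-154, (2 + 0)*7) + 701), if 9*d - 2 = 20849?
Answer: 105386561/9 ≈ 1.1710e+7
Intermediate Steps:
G(m, Q) = -Q/9
d = 20851/9 (d = 2/9 + (⅑)*20849 = 2/9 + 20849/9 = 20851/9 ≈ 2316.8)
d - (-16851 + t(-66, 16))*(G(-154, (2 + 0)*7) + 701) = 20851/9 - (-16851 + 113)*(-(2 + 0)*7/9 + 701) = 20851/9 - (-16738)*(-2*7/9 + 701) = 20851/9 - (-16738)*(-⅑*14 + 701) = 20851/9 - (-16738)*(-14/9 + 701) = 20851/9 - (-16738)*6295/9 = 20851/9 - 1*(-105365710/9) = 20851/9 + 105365710/9 = 105386561/9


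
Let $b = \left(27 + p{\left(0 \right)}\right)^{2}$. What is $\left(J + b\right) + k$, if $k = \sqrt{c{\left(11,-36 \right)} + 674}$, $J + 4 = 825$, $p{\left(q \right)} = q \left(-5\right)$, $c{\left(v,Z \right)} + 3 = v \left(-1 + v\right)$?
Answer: $1550 + \sqrt{781} \approx 1577.9$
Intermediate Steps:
$c{\left(v,Z \right)} = -3 + v \left(-1 + v\right)$
$p{\left(q \right)} = - 5 q$
$J = 821$ ($J = -4 + 825 = 821$)
$k = \sqrt{781}$ ($k = \sqrt{\left(-3 + 11^{2} - 11\right) + 674} = \sqrt{\left(-3 + 121 - 11\right) + 674} = \sqrt{107 + 674} = \sqrt{781} \approx 27.946$)
$b = 729$ ($b = \left(27 - 0\right)^{2} = \left(27 + 0\right)^{2} = 27^{2} = 729$)
$\left(J + b\right) + k = \left(821 + 729\right) + \sqrt{781} = 1550 + \sqrt{781}$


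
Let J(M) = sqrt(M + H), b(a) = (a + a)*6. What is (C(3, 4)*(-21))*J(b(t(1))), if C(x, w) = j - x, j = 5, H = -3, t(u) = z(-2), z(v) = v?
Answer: -126*I*sqrt(3) ≈ -218.24*I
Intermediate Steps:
t(u) = -2
b(a) = 12*a (b(a) = (2*a)*6 = 12*a)
J(M) = sqrt(-3 + M) (J(M) = sqrt(M - 3) = sqrt(-3 + M))
C(x, w) = 5 - x
(C(3, 4)*(-21))*J(b(t(1))) = ((5 - 1*3)*(-21))*sqrt(-3 + 12*(-2)) = ((5 - 3)*(-21))*sqrt(-3 - 24) = (2*(-21))*sqrt(-27) = -126*I*sqrt(3)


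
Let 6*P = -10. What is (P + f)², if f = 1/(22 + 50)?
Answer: 14161/5184 ≈ 2.7317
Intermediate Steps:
P = -5/3 (P = (⅙)*(-10) = -5/3 ≈ -1.6667)
f = 1/72 ≈ 0.013889
(P + f)² = (-5/3 + 1/72)² = (-119/72)² = 14161/5184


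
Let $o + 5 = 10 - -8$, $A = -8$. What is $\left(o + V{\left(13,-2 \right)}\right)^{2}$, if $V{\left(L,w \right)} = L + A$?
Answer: $324$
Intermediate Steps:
$o = 13$ ($o = -5 + \left(10 - -8\right) = -5 + \left(10 + 8\right) = -5 + 18 = 13$)
$V{\left(L,w \right)} = -8 + L$ ($V{\left(L,w \right)} = L - 8 = -8 + L$)
$\left(o + V{\left(13,-2 \right)}\right)^{2} = \left(13 + \left(-8 + 13\right)\right)^{2} = \left(13 + 5\right)^{2} = 18^{2} = 324$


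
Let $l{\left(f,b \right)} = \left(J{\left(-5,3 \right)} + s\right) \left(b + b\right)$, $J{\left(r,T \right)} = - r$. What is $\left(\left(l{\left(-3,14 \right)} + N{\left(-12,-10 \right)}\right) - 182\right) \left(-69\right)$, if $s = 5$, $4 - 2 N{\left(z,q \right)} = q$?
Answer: $-7245$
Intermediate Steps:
$N{\left(z,q \right)} = 2 - \frac{q}{2}$
$l{\left(f,b \right)} = 20 b$ ($l{\left(f,b \right)} = \left(\left(-1\right) \left(-5\right) + 5\right) \left(b + b\right) = \left(5 + 5\right) 2 b = 10 \cdot 2 b = 20 b$)
$\left(\left(l{\left(-3,14 \right)} + N{\left(-12,-10 \right)}\right) - 182\right) \left(-69\right) = \left(\left(20 \cdot 14 + \left(2 - -5\right)\right) - 182\right) \left(-69\right) = \left(\left(280 + \left(2 + 5\right)\right) - 182\right) \left(-69\right) = \left(\left(280 + 7\right) - 182\right) \left(-69\right) = \left(287 - 182\right) \left(-69\right) = 105 \left(-69\right) = -7245$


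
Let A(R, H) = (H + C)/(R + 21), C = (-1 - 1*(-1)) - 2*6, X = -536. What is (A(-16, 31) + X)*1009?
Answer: -2684949/5 ≈ -5.3699e+5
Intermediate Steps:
C = -12 (C = (-1 + 1) - 12 = 0 - 12 = -12)
A(R, H) = (-12 + H)/(21 + R) (A(R, H) = (H - 12)/(R + 21) = (-12 + H)/(21 + R))
(A(-16, 31) + X)*1009 = ((-12 + 31)/(21 - 16) - 536)*1009 = (19/5 - 536)*1009 = -2661/5*1009 = -2684949/5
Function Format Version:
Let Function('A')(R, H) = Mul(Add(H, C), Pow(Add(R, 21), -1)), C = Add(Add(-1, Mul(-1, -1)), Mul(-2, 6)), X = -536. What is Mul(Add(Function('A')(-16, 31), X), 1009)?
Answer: Rational(-2684949, 5) ≈ -5.3699e+5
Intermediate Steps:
C = -12 (C = Add(Add(-1, 1), -12) = Add(0, -12) = -12)
Function('A')(R, H) = Mul(Pow(Add(21, R), -1), Add(-12, H)) (Function('A')(R, H) = Mul(Add(H, -12), Pow(Add(R, 21), -1)) = Mul(Add(-12, H), Pow(Add(21, R), -1)) = Mul(Pow(Add(21, R), -1), Add(-12, H)))
Mul(Add(Function('A')(-16, 31), X), 1009) = Mul(Add(Mul(Pow(Add(21, -16), -1), Add(-12, 31)), -536), 1009) = Mul(Add(Mul(Pow(5, -1), 19), -536), 1009) = Mul(Add(Mul(Rational(1, 5), 19), -536), 1009) = Mul(Add(Rational(19, 5), -536), 1009) = Mul(Rational(-2661, 5), 1009) = Rational(-2684949, 5)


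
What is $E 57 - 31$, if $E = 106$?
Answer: $6011$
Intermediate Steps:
$E 57 - 31 = 106 \cdot 57 - 31 = 6042 - 31 = 6011$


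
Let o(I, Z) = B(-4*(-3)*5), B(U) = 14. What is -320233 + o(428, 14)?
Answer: -320219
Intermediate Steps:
o(I, Z) = 14
-320233 + o(428, 14) = -320233 + 14 = -320219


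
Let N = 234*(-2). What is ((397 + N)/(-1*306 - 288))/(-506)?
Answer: -71/300564 ≈ -0.00023622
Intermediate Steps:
N = -468
((397 + N)/(-1*306 - 288))/(-506) = ((397 - 468)/(-1*306 - 288))/(-506) = -71/(-306 - 288)*(-1/506) = -71/(-594)*(-1/506) = -71*(-1/594)*(-1/506) = (71/594)*(-1/506) = -71/300564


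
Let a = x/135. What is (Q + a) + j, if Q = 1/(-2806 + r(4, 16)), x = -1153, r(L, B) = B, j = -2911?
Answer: -24436559/8370 ≈ -2919.5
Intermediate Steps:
a = -1153/135 ≈ -8.5407
Q = -1/2790 (Q = 1/(-2806 + 16) = 1/(-2790) = -1/2790 ≈ -0.00035842)
(Q + a) + j = (-1/2790 - 1153/135) - 2911 = -71489/8370 - 2911 = -24436559/8370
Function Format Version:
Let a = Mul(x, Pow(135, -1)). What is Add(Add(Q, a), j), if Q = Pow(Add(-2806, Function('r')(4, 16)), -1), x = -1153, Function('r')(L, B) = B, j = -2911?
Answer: Rational(-24436559, 8370) ≈ -2919.5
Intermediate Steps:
a = Rational(-1153, 135) (a = Mul(-1153, Pow(135, -1)) = Mul(-1153, Rational(1, 135)) = Rational(-1153, 135) ≈ -8.5407)
Q = Rational(-1, 2790) (Q = Pow(Add(-2806, 16), -1) = Pow(-2790, -1) = Rational(-1, 2790) ≈ -0.00035842)
Add(Add(Q, a), j) = Add(Add(Rational(-1, 2790), Rational(-1153, 135)), -2911) = Add(Rational(-71489, 8370), -2911) = Rational(-24436559, 8370)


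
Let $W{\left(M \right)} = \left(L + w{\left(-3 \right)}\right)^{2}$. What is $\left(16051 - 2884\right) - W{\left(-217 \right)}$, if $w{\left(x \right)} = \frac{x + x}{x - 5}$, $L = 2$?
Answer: $\frac{210551}{16} \approx 13159.0$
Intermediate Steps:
$w{\left(x \right)} = \frac{2 x}{-5 + x}$
$W{\left(M \right)} = \frac{121}{16}$ ($W{\left(M \right)} = \left(2 + 2 \left(-3\right) \frac{1}{-5 - 3}\right)^{2} = \left(2 + 2 \left(-3\right) \frac{1}{-8}\right)^{2} = \left(2 + 2 \left(-3\right) \left(- \frac{1}{8}\right)\right)^{2} = \left(2 + \frac{3}{4}\right)^{2} = \left(\frac{11}{4}\right)^{2} = \frac{121}{16}$)
$\left(16051 - 2884\right) - W{\left(-217 \right)} = \left(16051 - 2884\right) - \frac{121}{16} = 13167 - \frac{121}{16} = \frac{210551}{16}$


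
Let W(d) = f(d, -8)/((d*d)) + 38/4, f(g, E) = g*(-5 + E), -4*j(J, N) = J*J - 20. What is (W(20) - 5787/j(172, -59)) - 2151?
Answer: -316536873/147820 ≈ -2141.4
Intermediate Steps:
j(J, N) = 5 - J²/4 (j(J, N) = -(J*J - 20)/4 = -(J² - 20)/4 = -(-20 + J²)/4 = 5 - J²/4)
W(d) = 19/2 - 13/d (W(d) = (d*(-5 - 8))/((d*d)) + 38/4 = (d*(-13))/(d²) + 38*(¼) = (-13*d)/d² + 19/2 = -13/d + 19/2 = 19/2 - 13/d)
(W(20) - 5787/j(172, -59)) - 2151 = ((19/2 - 13/20) - 5787/(5 - ¼*172²)) - 2151 = ((19/2 - 13*1/20) - 5787/(5 - ¼*29584)) - 2151 = ((19/2 - 13/20) - 5787/(5 - 7396)) - 2151 = (177/20 - 5787/(-7391)) - 2151 = (177/20 - 5787*(-1/7391)) - 2151 = (177/20 + 5787/7391) - 2151 = 1423947/147820 - 2151 = -316536873/147820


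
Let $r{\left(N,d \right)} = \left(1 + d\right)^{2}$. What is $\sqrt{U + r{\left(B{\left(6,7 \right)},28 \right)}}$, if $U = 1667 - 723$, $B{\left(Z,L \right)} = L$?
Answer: $\sqrt{1785} \approx 42.249$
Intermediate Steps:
$U = 944$
$\sqrt{U + r{\left(B{\left(6,7 \right)},28 \right)}} = \sqrt{944 + \left(1 + 28\right)^{2}} = \sqrt{944 + 29^{2}} = \sqrt{944 + 841} = \sqrt{1785}$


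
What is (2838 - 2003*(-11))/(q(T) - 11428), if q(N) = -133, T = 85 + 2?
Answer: -2261/1051 ≈ -2.1513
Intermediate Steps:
T = 87
(2838 - 2003*(-11))/(q(T) - 11428) = (2838 - 2003*(-11))/(-133 - 11428) = (2838 + 22033)/(-11561) = 24871*(-1/11561) = -2261/1051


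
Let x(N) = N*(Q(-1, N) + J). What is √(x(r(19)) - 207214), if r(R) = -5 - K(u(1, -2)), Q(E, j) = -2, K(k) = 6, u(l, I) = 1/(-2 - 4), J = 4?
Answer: 2*I*√51809 ≈ 455.23*I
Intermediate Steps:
u(l, I) = -⅙ (u(l, I) = 1/(-6) = -⅙)
r(R) = -11 (r(R) = -5 - 1*6 = -5 - 6 = -11)
x(N) = 2*N (x(N) = N*(-2 + 4) = N*2 = 2*N)
√(x(r(19)) - 207214) = √(2*(-11) - 207214) = √(-22 - 207214) = √(-207236) = 2*I*√51809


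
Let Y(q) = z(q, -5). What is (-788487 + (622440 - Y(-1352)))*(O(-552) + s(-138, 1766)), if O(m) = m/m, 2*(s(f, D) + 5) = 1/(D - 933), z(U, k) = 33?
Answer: 553295520/833 ≈ 6.6422e+5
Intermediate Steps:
s(f, D) = -5 + 1/(2*(-933 + D)) (s(f, D) = -5 + 1/(2*(D - 933)) = -5 + 1/(2*(-933 + D)))
O(m) = 1
Y(q) = 33
(-788487 + (622440 - Y(-1352)))*(O(-552) + s(-138, 1766)) = (-788487 + (622440 - 1*33))*(1 + (9331 - 10*1766)/(2*(-933 + 1766))) = (-788487 + (622440 - 33))*(1 + (1/2)*(9331 - 17660)/833) = (-788487 + 622407)*(1 + (1/2)*(1/833)*(-8329)) = -166080*(1 - 8329/1666) = -166080*(-6663/1666) = 553295520/833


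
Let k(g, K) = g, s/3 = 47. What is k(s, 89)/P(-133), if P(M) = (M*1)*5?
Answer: -141/665 ≈ -0.21203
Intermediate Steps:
s = 141 (s = 3*47 = 141)
P(M) = 5*M (P(M) = M*5 = 5*M)
k(s, 89)/P(-133) = 141/((5*(-133))) = 141/(-665) = 141*(-1/665) = -141/665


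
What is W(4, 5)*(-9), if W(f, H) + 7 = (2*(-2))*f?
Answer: 207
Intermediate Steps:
W(f, H) = -7 - 4*f (W(f, H) = -7 + (2*(-2))*f = -7 - 4*f)
W(4, 5)*(-9) = (-7 - 4*4)*(-9) = (-7 - 16)*(-9) = -23*(-9) = 207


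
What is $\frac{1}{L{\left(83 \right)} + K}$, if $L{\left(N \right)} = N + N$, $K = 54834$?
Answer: $\frac{1}{55000} \approx 1.8182 \cdot 10^{-5}$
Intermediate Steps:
$L{\left(N \right)} = 2 N$
$\frac{1}{L{\left(83 \right)} + K} = \frac{1}{2 \cdot 83 + 54834} = \frac{1}{166 + 54834} = \frac{1}{55000}$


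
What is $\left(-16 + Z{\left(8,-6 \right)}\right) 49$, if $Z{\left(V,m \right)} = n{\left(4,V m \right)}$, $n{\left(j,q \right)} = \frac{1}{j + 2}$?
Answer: $- \frac{4655}{6} \approx -775.83$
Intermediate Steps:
$n{\left(j,q \right)} = \frac{1}{2 + j}$
$Z{\left(V,m \right)} = \frac{1}{6}$ ($Z{\left(V,m \right)} = \frac{1}{2 + 4} = \frac{1}{6}$)
$\left(-16 + Z{\left(8,-6 \right)}\right) 49 = \left(-16 + \frac{1}{6}\right) 49 = \left(- \frac{95}{6}\right) 49 = - \frac{4655}{6}$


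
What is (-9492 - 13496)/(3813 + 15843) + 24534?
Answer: 17222047/702 ≈ 24533.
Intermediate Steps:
(-9492 - 13496)/(3813 + 15843) + 24534 = -22988/19656 + 24534 = -22988*1/19656 + 24534 = -821/702 + 24534 = 17222047/702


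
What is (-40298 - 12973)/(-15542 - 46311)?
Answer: 53271/61853 ≈ 0.86125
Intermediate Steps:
(-40298 - 12973)/(-15542 - 46311) = -53271/(-61853) = -53271*(-1/61853) = 53271/61853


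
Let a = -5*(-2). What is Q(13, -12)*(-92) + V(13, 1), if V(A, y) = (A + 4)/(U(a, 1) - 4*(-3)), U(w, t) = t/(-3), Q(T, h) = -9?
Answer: 29031/35 ≈ 829.46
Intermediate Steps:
a = 10
U(w, t) = -t/3 (U(w, t) = t*(-1/3) = -t/3)
V(A, y) = 12/35 + 3*A/35 (V(A, y) = (A + 4)/(-1/3*1 - 4*(-3)) = (4 + A)/(-1/3 + 12) = (4 + A)/(35/3) = (4 + A)*(3/35) = 12/35 + 3*A/35)
Q(13, -12)*(-92) + V(13, 1) = -9*(-92) + (12/35 + (3/35)*13) = 828 + (12/35 + 39/35) = 828 + 51/35 = 29031/35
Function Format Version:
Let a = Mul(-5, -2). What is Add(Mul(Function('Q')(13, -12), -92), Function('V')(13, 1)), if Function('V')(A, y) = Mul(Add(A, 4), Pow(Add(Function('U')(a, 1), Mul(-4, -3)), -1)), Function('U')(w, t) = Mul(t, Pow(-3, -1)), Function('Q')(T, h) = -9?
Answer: Rational(29031, 35) ≈ 829.46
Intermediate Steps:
a = 10
Function('U')(w, t) = Mul(Rational(-1, 3), t) (Function('U')(w, t) = Mul(t, Rational(-1, 3)) = Mul(Rational(-1, 3), t))
Function('V')(A, y) = Add(Rational(12, 35), Mul(Rational(3, 35), A)) (Function('V')(A, y) = Mul(Add(A, 4), Pow(Add(Mul(Rational(-1, 3), 1), Mul(-4, -3)), -1)) = Mul(Add(4, A), Pow(Add(Rational(-1, 3), 12), -1)) = Mul(Add(4, A), Pow(Rational(35, 3), -1)) = Mul(Add(4, A), Rational(3, 35)) = Add(Rational(12, 35), Mul(Rational(3, 35), A)))
Add(Mul(Function('Q')(13, -12), -92), Function('V')(13, 1)) = Add(Mul(-9, -92), Add(Rational(12, 35), Mul(Rational(3, 35), 13))) = Add(828, Add(Rational(12, 35), Rational(39, 35))) = Add(828, Rational(51, 35)) = Rational(29031, 35)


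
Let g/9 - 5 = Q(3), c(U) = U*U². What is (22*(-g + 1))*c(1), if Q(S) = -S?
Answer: -374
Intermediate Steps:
c(U) = U³
g = 18 (g = 45 + 9*(-1*3) = 45 + 9*(-3) = 45 - 27 = 18)
(22*(-g + 1))*c(1) = (22*(-1*18 + 1))*1³ = (22*(-18 + 1))*1 = (22*(-17))*1 = -374*1 = -374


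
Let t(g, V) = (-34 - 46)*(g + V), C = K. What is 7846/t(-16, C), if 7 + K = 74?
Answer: -3923/2040 ≈ -1.9230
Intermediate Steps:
K = 67 (K = -7 + 74 = 67)
C = 67
t(g, V) = -80*V - 80*g (t(g, V) = -80*(V + g) = -80*V - 80*g)
7846/t(-16, C) = 7846/(-80*67 - 80*(-16)) = 7846/(-5360 + 1280) = 7846/(-4080) = 7846*(-1/4080) = -3923/2040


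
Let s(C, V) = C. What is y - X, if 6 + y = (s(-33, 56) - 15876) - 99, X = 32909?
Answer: -48923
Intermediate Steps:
y = -16014 (y = -6 + ((-33 - 15876) - 99) = -6 + (-15909 - 99) = -6 - 16008 = -16014)
y - X = -16014 - 1*32909 = -16014 - 32909 = -48923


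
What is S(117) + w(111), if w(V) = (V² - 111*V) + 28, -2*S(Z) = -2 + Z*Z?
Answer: -13631/2 ≈ -6815.5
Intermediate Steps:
S(Z) = 1 - Z²/2 (S(Z) = -(-2 + Z*Z)/2 = -(-2 + Z²)/2 = 1 - Z²/2)
w(V) = 28 + V² - 111*V
S(117) + w(111) = (1 - ½*117²) + (28 + 111² - 111*111) = (1 - ½*13689) + (28 + 12321 - 12321) = (1 - 13689/2) + 28 = -13687/2 + 28 = -13631/2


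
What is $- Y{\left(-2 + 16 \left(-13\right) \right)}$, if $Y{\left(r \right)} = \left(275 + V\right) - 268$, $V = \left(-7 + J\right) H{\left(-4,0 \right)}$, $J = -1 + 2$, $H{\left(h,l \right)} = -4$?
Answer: $-31$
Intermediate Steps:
$J = 1$
$V = 24$ ($V = \left(-7 + 1\right) \left(-4\right) = \left(-6\right) \left(-4\right) = 24$)
$Y{\left(r \right)} = 31$ ($Y{\left(r \right)} = \left(275 + 24\right) - 268 = 299 - 268 = 31$)
$- Y{\left(-2 + 16 \left(-13\right) \right)} = \left(-1\right) 31 = -31$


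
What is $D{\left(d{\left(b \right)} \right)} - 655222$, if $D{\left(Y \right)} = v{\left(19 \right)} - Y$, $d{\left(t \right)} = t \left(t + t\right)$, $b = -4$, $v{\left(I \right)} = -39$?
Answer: $-655293$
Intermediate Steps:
$d{\left(t \right)} = 2 t^{2}$ ($d{\left(t \right)} = t 2 t = 2 t^{2}$)
$D{\left(Y \right)} = -39 - Y$
$D{\left(d{\left(b \right)} \right)} - 655222 = \left(-39 - 2 \left(-4\right)^{2}\right) - 655222 = \left(-39 - 2 \cdot 16\right) - 655222 = \left(-39 - 32\right) - 655222 = -71 - 655222 = -655293$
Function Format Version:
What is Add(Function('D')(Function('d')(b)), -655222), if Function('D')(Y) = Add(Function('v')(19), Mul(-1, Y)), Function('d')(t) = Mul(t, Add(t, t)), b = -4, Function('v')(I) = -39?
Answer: -655293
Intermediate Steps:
Function('d')(t) = Mul(2, Pow(t, 2)) (Function('d')(t) = Mul(t, Mul(2, t)) = Mul(2, Pow(t, 2)))
Function('D')(Y) = Add(-39, Mul(-1, Y))
Add(Function('D')(Function('d')(b)), -655222) = Add(Add(-39, Mul(-1, Mul(2, Pow(-4, 2)))), -655222) = Add(Add(-39, Mul(-1, Mul(2, 16))), -655222) = Add(Add(-39, Mul(-1, 32)), -655222) = Add(Add(-39, -32), -655222) = Add(-71, -655222) = -655293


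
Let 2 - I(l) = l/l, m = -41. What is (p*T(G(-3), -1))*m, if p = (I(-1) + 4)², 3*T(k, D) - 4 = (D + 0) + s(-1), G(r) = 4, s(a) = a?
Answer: -2050/3 ≈ -683.33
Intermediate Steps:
I(l) = 1 (I(l) = 2 - l/l = 2 - 1*1 = 2 - 1 = 1)
T(k, D) = 1 + D/3 (T(k, D) = 4/3 + ((D + 0) - 1)/3 = 4/3 + (D - 1)/3 = 4/3 + (-1 + D)/3 = 4/3 + (-⅓ + D/3) = 1 + D/3)
p = 25 (p = (1 + 4)² = 5² = 25)
(p*T(G(-3), -1))*m = (25*(1 + (⅓)*(-1)))*(-41) = (25*(1 - ⅓))*(-41) = (25*(⅔))*(-41) = (50/3)*(-41) = -2050/3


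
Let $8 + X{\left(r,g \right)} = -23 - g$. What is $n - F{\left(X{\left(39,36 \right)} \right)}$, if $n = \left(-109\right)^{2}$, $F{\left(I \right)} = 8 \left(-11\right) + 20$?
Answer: $11949$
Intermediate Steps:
$X{\left(r,g \right)} = -31 - g$ ($X{\left(r,g \right)} = -8 - \left(23 + g\right) = -31 - g$)
$F{\left(I \right)} = -68$ ($F{\left(I \right)} = -88 + 20 = -68$)
$n = 11881$
$n - F{\left(X{\left(39,36 \right)} \right)} = 11881 - -68 = 11881 + 68 = 11949$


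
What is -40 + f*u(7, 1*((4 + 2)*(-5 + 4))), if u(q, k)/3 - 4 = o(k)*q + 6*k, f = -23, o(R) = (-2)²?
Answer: 236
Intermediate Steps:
o(R) = 4
u(q, k) = 12 + 12*q + 18*k (u(q, k) = 12 + 3*(4*q + 6*k) = 12 + (12*q + 18*k) = 12 + 12*q + 18*k)
-40 + f*u(7, 1*((4 + 2)*(-5 + 4))) = -40 - 23*(12 + 12*7 + 18*(1*((4 + 2)*(-5 + 4)))) = -40 - 23*(12 + 84 + 18*(1*(6*(-1)))) = -40 - 23*(12 + 84 + 18*(1*(-6))) = -40 - 23*(12 + 84 + 18*(-6)) = -40 - 23*(12 + 84 - 108) = -40 - 23*(-12) = -40 + 276 = 236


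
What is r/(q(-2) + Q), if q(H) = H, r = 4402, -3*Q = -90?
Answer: 2201/14 ≈ 157.21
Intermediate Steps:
Q = 30 (Q = -⅓*(-90) = 30)
r/(q(-2) + Q) = 4402/(-2 + 30) = 4402/28 = 4402*(1/28) = 2201/14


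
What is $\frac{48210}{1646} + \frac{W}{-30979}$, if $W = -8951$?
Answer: $\frac{754115468}{25495717} \approx 29.578$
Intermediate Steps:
$\frac{48210}{1646} + \frac{W}{-30979} = \frac{48210}{1646} - \frac{8951}{-30979} = 48210 \cdot \frac{1}{1646} - - \frac{8951}{30979} = \frac{24105}{823} + \frac{8951}{30979} = \frac{754115468}{25495717}$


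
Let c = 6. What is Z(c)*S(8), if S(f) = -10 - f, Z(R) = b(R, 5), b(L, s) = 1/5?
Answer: -18/5 ≈ -3.6000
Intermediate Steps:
b(L, s) = ⅕
Z(R) = ⅕
Z(c)*S(8) = (-10 - 1*8)/5 = (-10 - 8)/5 = (⅕)*(-18) = -18/5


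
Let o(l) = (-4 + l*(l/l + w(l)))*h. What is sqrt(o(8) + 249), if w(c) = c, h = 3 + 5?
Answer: sqrt(793) ≈ 28.160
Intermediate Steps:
h = 8
o(l) = -32 + 8*l*(1 + l) (o(l) = (-4 + l*(l/l + l))*8 = (-4 + l*(1 + l))*8 = -32 + 8*l*(1 + l))
sqrt(o(8) + 249) = sqrt((-32 + 8*8 + 8*8**2) + 249) = sqrt((-32 + 64 + 8*64) + 249) = sqrt((-32 + 64 + 512) + 249) = sqrt(544 + 249) = sqrt(793)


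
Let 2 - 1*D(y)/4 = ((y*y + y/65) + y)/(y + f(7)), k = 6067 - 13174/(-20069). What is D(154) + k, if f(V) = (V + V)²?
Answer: 27034656627/4658875 ≈ 5802.8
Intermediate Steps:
f(V) = 4*V² (f(V) = (2*V)² = 4*V²)
k = 17395971/2867 (k = 6067 - 13174*(-1)/20069 = 6067 - 1*(-1882/2867) = 6067 + 1882/2867 = 17395971/2867 ≈ 6067.7)
D(y) = 8 - 4*(y² + 66*y/65)/(196 + y) (D(y) = 8 - 4*((y*y + y/65) + y)/(y + 4*7²) = 8 - 4*((y² + y*(1/65)) + y)/(y + 4*49) = 8 - 4*((y² + y/65) + y)/(y + 196) = 8 - 4*(y² + 66*y/65)/(196 + y))
D(154) + k = 4*(25480 - 65*154² + 64*154)/(65*(196 + 154)) + 17395971/2867 = (4/65)*(25480 - 65*23716 + 9856)/350 + 17395971/2867 = (4/65)*(1/350)*(25480 - 1541540 + 9856) + 17395971/2867 = (4/65)*(1/350)*(-1506204) + 17395971/2867 = -430344/1625 + 17395971/2867 = 27034656627/4658875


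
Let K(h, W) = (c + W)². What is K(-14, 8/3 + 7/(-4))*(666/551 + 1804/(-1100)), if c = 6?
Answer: -40927549/1983600 ≈ -20.633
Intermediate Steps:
K(h, W) = (6 + W)²
K(-14, 8/3 + 7/(-4))*(666/551 + 1804/(-1100)) = (6 + (8/3 + 7/(-4)))²*(666/551 + 1804/(-1100)) = (6 + (8*(⅓) + 7*(-¼)))²*(666*(1/551) + 1804*(-1/1100)) = (6 + (8/3 - 7/4))²*(666/551 - 41/25) = (6 + 11/12)²*(-5941/13775) = (83/12)²*(-5941/13775) = (6889/144)*(-5941/13775) = -40927549/1983600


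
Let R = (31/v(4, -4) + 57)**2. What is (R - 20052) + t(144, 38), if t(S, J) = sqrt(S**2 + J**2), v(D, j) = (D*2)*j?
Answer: -17318399/1024 + 2*sqrt(5545) ≈ -16764.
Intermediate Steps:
v(D, j) = 2*D*j (v(D, j) = (2*D)*j = 2*D*j)
t(S, J) = sqrt(J**2 + S**2)
R = 3214849/1024 (R = (31/((2*4*(-4))) + 57)**2 = (31/(-32) + 57)**2 = (31*(-1/32) + 57)**2 = (-31/32 + 57)**2 = (1793/32)**2 = 3214849/1024 ≈ 3139.5)
(R - 20052) + t(144, 38) = (3214849/1024 - 20052) + sqrt(38**2 + 144**2) = -17318399/1024 + sqrt(1444 + 20736) = -17318399/1024 + sqrt(22180) = -17318399/1024 + 2*sqrt(5545)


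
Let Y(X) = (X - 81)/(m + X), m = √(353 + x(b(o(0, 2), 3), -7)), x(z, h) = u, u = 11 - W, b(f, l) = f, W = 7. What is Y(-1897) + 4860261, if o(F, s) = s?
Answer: 1249174829717/257018 + 989*√357/1799126 ≈ 4.8603e+6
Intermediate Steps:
u = 4 (u = 11 - 1*7 = 11 - 7 = 4)
x(z, h) = 4
m = √357 (m = √(353 + 4) = √357 ≈ 18.894)
Y(X) = (-81 + X)/(X + √357) (Y(X) = (X - 81)/(√357 + X) = (-81 + X)/(X + √357))
Y(-1897) + 4860261 = (-81 - 1897)/(-1897 + √357) + 4860261 = -1978/(-1897 + √357) + 4860261 = 4860261 - 1978/(-1897 + √357)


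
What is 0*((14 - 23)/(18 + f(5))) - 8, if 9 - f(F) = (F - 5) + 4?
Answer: -8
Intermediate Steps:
f(F) = 10 - F (f(F) = 9 - ((F - 5) + 4) = 9 - ((-5 + F) + 4) = 9 - (-1 + F) = 9 + (1 - F) = 10 - F)
0*((14 - 23)/(18 + f(5))) - 8 = 0*((14 - 23)/(18 + (10 - 1*5))) - 8 = 0*(-9/(18 + (10 - 5))) - 8 = 0*(-9/(18 + 5)) - 8 = 0*(-9/23) - 8 = 0 - 8 = -8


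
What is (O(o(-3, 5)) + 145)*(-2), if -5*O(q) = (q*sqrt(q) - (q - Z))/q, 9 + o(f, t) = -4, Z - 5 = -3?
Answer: -3776/13 + 2*I*sqrt(13)/5 ≈ -290.46 + 1.4422*I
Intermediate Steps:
Z = 2 (Z = 5 - 3 = 2)
o(f, t) = -13 (o(f, t) = -9 - 4 = -13)
O(q) = -(2 + q**(3/2) - q)/(5*q) (O(q) = -(q*sqrt(q) - (q - 1*2))/(5*q) = -(q**(3/2) - (q - 2))/(5*q) = -(q**(3/2) - (-2 + q))/(5*q) = -(q**(3/2) + (2 - q))/(5*q) = -(2 + q**(3/2) - q)/(5*q))
(O(o(-3, 5)) + 145)*(-2) = ((1/5)*(-2 - 13 - (-13)**(3/2))/(-13) + 145)*(-2) = ((1/5)*(-1/13)*(-2 - 13 - (-13)*I*sqrt(13)) + 145)*(-2) = ((1/5)*(-1/13)*(-2 - 13 + 13*I*sqrt(13)) + 145)*(-2) = ((1/5)*(-1/13)*(-15 + 13*I*sqrt(13)) + 145)*(-2) = ((3/13 - I*sqrt(13)/5) + 145)*(-2) = (1888/13 - I*sqrt(13)/5)*(-2) = -3776/13 + 2*I*sqrt(13)/5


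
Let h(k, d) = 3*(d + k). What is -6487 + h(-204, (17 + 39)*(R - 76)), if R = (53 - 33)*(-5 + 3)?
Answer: -26587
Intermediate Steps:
R = -40 (R = 20*(-2) = -40)
h(k, d) = 3*d + 3*k
-6487 + h(-204, (17 + 39)*(R - 76)) = -6487 + (3*((17 + 39)*(-40 - 76)) + 3*(-204)) = -6487 + (3*(56*(-116)) - 612) = -6487 + (3*(-6496) - 612) = -6487 + (-19488 - 612) = -6487 - 20100 = -26587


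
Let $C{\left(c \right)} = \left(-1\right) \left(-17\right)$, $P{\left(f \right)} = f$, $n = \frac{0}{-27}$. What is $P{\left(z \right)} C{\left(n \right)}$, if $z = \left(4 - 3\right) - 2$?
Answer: $-17$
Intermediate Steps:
$z = -1$ ($z = 1 - 2 = -1$)
$n = 0$ ($n = 0 \left(- \frac{1}{27}\right) = 0$)
$C{\left(c \right)} = 17$
$P{\left(z \right)} C{\left(n \right)} = \left(-1\right) 17 = -17$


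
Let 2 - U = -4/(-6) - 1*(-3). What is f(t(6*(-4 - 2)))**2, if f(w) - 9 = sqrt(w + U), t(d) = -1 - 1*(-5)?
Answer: (27 + sqrt(21))**2/9 ≈ 110.83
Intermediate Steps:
U = -5/3 (U = 2 - (-4/(-6) - 1*(-3)) = 2 - (-4*(-1/6) + 3) = 2 - (2/3 + 3) = 2 - 1*11/3 = 2 - 11/3 = -5/3 ≈ -1.6667)
t(d) = 4 (t(d) = -1 + 5 = 4)
f(w) = 9 + sqrt(-5/3 + w) (f(w) = 9 + sqrt(w - 5/3) = 9 + sqrt(-5/3 + w))
f(t(6*(-4 - 2)))**2 = (9 + sqrt(-15 + 9*4)/3)**2 = (9 + sqrt(-15 + 36)/3)**2 = (9 + sqrt(21)/3)**2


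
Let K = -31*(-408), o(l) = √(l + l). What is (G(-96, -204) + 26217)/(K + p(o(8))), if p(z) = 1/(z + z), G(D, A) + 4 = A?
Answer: 208072/101185 ≈ 2.0564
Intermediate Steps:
G(D, A) = -4 + A
o(l) = √2*√l (o(l) = √(2*l) = √2*√l)
K = 12648
p(z) = 1/(2*z)
(G(-96, -204) + 26217)/(K + p(o(8))) = ((-4 - 204) + 26217)/(12648 + 1/(2*((√2*√8)))) = (-208 + 26217)/(12648 + 1/(2*((√2*(2*√2))))) = 26009/(12648 + (½)/4) = 26009/(12648 + (½)*(¼)) = 26009/(12648 + ⅛) = 26009/(101185/8) = 26009*(8/101185) = 208072/101185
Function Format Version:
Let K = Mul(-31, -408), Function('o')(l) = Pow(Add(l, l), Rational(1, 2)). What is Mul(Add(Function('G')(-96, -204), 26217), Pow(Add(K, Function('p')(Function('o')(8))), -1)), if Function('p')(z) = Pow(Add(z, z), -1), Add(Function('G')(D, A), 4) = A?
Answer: Rational(208072, 101185) ≈ 2.0564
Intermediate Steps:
Function('G')(D, A) = Add(-4, A)
Function('o')(l) = Mul(Pow(2, Rational(1, 2)), Pow(l, Rational(1, 2))) (Function('o')(l) = Pow(Mul(2, l), Rational(1, 2)) = Mul(Pow(2, Rational(1, 2)), Pow(l, Rational(1, 2))))
K = 12648
Function('p')(z) = Mul(Rational(1, 2), Pow(z, -1)) (Function('p')(z) = Pow(Mul(2, z), -1) = Mul(Rational(1, 2), Pow(z, -1)))
Mul(Add(Function('G')(-96, -204), 26217), Pow(Add(K, Function('p')(Function('o')(8))), -1)) = Mul(Add(Add(-4, -204), 26217), Pow(Add(12648, Mul(Rational(1, 2), Pow(Mul(Pow(2, Rational(1, 2)), Pow(8, Rational(1, 2))), -1))), -1)) = Mul(Add(-208, 26217), Pow(Add(12648, Mul(Rational(1, 2), Pow(Mul(Pow(2, Rational(1, 2)), Mul(2, Pow(2, Rational(1, 2)))), -1))), -1)) = Mul(26009, Pow(Add(12648, Mul(Rational(1, 2), Pow(4, -1))), -1)) = Mul(26009, Pow(Add(12648, Mul(Rational(1, 2), Rational(1, 4))), -1)) = Mul(26009, Pow(Add(12648, Rational(1, 8)), -1)) = Mul(26009, Pow(Rational(101185, 8), -1)) = Mul(26009, Rational(8, 101185)) = Rational(208072, 101185)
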